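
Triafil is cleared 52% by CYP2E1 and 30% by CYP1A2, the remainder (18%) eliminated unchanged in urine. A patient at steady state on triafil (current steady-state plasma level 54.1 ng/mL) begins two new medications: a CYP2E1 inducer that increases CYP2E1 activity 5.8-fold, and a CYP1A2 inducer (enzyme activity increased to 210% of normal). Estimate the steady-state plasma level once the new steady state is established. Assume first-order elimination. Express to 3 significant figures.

14.1 ng/mL

CYP2E1: 0.52 × 5.8 = 3.016
CYP1A2: 0.3 × 2.1 = 0.63
Other: 0.18 (unchanged)
New clearance relative to baseline: 3.016 + 0.63 + 0.18 = 3.826.
New steady-state plasma level = 54.1 / 3.826 = 14.1 ng/mL (concentration scales inversely with clearance).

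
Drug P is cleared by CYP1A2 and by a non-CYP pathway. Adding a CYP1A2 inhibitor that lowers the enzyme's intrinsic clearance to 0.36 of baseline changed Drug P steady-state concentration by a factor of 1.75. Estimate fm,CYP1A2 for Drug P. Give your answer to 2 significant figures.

Let fm be the CYP1A2 fraction. New clearance relative to baseline = fm × 0.36 + (1 − fm).
Steady-state concentration ratio = 1 / (new CL fraction), so new CL fraction = 1 / 1.75 = 0.5714.
fm × 0.36 + 1 − fm = 0.5714  ⇒  fm × (0.36 − 1) = −0.4286  ⇒  fm = 0.67.

0.67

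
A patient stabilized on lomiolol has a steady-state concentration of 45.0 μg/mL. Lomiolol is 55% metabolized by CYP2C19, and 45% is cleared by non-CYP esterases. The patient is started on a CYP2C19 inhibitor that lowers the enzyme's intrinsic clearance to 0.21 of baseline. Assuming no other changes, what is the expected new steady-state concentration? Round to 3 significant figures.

79.6 μg/mL

The CYP2C19 pathway (55% of clearance) falls to 0.21× activity: 0.55 × 0.21 = 0.1155.
The remaining 45% of clearance is unaffected.
CL_new/CL_old = 0.1155 + 0.45 = 0.5655.
With dosing unchanged, steady-state concentration scales as 1/CL: 45.0 / 0.5655 = 79.6 μg/mL.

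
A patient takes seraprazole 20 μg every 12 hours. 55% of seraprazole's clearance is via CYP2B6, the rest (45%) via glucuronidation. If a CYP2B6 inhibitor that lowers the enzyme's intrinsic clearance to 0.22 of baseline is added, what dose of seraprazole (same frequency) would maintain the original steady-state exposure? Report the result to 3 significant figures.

The CYP2B6 pathway (55% of clearance) is reduced to 0.22× activity: 0.55 × 0.22 = 0.121.
Non-CYP routes (45%) are unchanged.
CL_new/CL_old = 0.121 + 0.45 = 0.571.
Css,avg = (dose rate)/CL, so holding Css fixed requires dose ∝ CL: 20 × 0.571 = 11.4 μg.

11.4 μg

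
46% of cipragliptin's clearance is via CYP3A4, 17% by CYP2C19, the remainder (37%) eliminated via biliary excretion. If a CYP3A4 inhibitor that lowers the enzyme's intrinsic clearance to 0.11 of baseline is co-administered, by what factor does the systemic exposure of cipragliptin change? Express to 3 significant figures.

The CYP3A4 pathway (46% of clearance) falls to 0.11× activity: 0.46 × 0.11 = 0.0506.
CYP2C19 (17%) and the residual 37% are unaffected.
New clearance relative to baseline: 0.0506 + 0.17 + 0.37 = 0.5906.
Systemic exposure ratio = CL_old/CL_new = 1 / 0.5906 = 1.69.

1.69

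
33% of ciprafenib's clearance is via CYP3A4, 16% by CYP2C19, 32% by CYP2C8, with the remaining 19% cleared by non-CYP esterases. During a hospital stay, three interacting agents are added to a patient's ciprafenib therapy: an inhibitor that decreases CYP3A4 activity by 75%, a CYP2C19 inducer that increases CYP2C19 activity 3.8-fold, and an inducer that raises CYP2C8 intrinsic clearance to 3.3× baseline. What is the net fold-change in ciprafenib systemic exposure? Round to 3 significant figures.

0.516

CYP3A4: 0.33 × 0.25 = 0.0825
CYP2C19: 0.16 × 3.8 = 0.608
CYP2C8: 0.32 × 3.3 = 1.056
Other: 0.19 (unchanged)
New clearance relative to baseline: 0.0825 + 0.608 + 1.056 + 0.19 = 1.9365.
Because systemic exposure varies inversely with clearance, the combined effect is 1 / 1.9365 = 0.516.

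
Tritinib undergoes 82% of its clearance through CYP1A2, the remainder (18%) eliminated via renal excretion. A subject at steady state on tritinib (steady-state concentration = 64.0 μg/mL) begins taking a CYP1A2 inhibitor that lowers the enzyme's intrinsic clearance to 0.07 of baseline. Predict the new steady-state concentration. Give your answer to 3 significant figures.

270 μg/mL

The CYP1A2 pathway (82% of clearance) drops to 0.07× activity: 0.82 × 0.07 = 0.0574.
The remaining 18% of clearance is unaffected.
CL_new/CL_old = 0.0574 + 0.18 = 0.2374.
New steady-state concentration = baseline ÷ relative clearance = 64.0 / 0.2374 = 270 μg/mL.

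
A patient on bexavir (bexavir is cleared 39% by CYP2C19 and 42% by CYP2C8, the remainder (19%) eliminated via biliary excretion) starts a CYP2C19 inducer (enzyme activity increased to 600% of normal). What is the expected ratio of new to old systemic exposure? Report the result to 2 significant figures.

The CYP2C19 pathway (39% of clearance) increases to 6× activity: 0.39 × 6 = 2.34.
CYP2C8 (42%) and the residual 19% are unaffected.
Relative clearance = 2.34 + 0.42 + 0.19 = 2.95.
Systemic exposure is inversely proportional to clearance, so the fold-change is 1 / 2.95 = 0.34.

0.34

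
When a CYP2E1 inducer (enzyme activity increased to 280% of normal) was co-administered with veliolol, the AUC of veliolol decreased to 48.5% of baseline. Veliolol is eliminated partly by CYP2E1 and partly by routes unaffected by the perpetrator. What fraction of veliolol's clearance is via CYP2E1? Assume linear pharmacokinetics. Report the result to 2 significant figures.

Let fm be the CYP2E1 fraction. New clearance relative to baseline = fm × 2.8 + (1 − fm).
AUC ratio = 1 / (new CL fraction), so new CL fraction = 1 / 0.485 = 2.062.
fm × 2.8 + 1 − fm = 2.062  ⇒  fm × (2.8 − 1) = 1.062  ⇒  fm = 0.59.

0.59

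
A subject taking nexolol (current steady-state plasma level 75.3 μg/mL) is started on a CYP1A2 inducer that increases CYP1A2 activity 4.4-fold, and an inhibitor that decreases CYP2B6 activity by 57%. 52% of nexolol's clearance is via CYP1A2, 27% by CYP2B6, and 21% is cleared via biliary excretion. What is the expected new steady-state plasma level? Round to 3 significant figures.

CYP1A2: 0.52 × 4.4 = 2.288
CYP2B6: 0.27 × 0.43 = 0.1161
Other: 0.21 (unchanged)
Relative clearance = 2.288 + 0.1161 + 0.21 = 2.6141.
New steady-state plasma level = 75.3 / 2.6141 = 28.8 μg/mL (concentration scales inversely with clearance).

28.8 μg/mL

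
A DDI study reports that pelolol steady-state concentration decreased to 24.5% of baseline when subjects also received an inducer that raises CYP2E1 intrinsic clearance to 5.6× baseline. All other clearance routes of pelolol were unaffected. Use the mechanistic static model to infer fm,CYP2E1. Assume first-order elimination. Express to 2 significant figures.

Let x = fm,CYP2E1. Because steady-state concentration ∝ 1/CL, relative clearance rose to 1/0.245 = 4.082.
Only the CYP2E1 route changed, so 4.082 = x·5.6 + (1 − x), giving x = 0.67.

0.67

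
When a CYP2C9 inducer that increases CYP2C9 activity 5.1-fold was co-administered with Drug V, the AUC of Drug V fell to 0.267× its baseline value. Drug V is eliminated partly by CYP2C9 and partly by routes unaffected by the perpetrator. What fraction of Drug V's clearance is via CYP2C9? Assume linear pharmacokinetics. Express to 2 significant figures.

Let fm be the CYP2C9 fraction. New clearance relative to baseline = fm × 5.1 + (1 − fm).
AUC ratio = 1 / (new CL fraction), so new CL fraction = 1 / 0.267 = 3.745.
fm × 5.1 + 1 − fm = 3.745  ⇒  fm × (5.1 − 1) = 2.745  ⇒  fm = 0.67.

0.67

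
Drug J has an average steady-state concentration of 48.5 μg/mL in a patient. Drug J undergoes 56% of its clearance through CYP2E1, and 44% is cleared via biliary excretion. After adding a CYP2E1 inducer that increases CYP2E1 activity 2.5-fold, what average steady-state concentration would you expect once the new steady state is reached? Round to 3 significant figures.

The CYP2E1 pathway (56% of clearance) is boosted to 2.5× activity: 0.56 × 2.5 = 1.4.
The remaining 44% of clearance is unaffected.
CL_new/CL_old = 1.4 + 0.44 = 1.84.
Average steady-state concentration ∝ 1/CL, so new value = 48.5 / 1.84 = 26.4 μg/mL.

26.4 μg/mL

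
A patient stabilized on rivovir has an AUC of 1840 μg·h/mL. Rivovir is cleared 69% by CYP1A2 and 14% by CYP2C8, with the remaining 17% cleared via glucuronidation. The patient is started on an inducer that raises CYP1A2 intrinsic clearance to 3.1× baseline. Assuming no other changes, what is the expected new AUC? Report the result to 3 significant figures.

The CYP1A2 pathway (69% of clearance) is boosted to 3.1× activity: 0.69 × 3.1 = 2.139.
CYP2C8 (14%) and the residual 17% are unaffected.
CL_new/CL_old = 2.139 + 0.14 + 0.17 = 2.449.
With dosing unchanged, AUC scales as 1/CL: 1840 / 2.449 = 751 μg·h/mL.

751 μg·h/mL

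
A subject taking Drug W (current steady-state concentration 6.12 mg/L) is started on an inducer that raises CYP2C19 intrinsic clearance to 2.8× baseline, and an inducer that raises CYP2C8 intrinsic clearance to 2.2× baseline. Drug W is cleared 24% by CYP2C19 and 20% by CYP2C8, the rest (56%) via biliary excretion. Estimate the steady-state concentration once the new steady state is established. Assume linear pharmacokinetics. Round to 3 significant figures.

3.66 mg/L

The CYP2C19 pathway (24% of clearance) increases to 2.8× activity: 0.24 × 2.8 = 0.672.
The CYP2C8 pathway (20% of clearance) is boosted to 2.2× activity: 0.2 × 2.2 = 0.44.
The remaining 56% of clearance is unaffected.
CL_new/CL_old = 0.672 + 0.44 + 0.56 = 1.672.
Steady-state concentration ∝ 1/CL: new value = 6.12 / 1.672 = 3.66 mg/L.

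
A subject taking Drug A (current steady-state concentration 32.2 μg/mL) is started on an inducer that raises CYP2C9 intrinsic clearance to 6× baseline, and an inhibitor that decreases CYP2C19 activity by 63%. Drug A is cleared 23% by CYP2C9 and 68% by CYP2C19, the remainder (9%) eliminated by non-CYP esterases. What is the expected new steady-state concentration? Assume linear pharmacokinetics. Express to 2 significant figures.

19 μg/mL

The CYP2C9 pathway (23% of clearance) is boosted to 6× activity: 0.23 × 6 = 1.38.
The CYP2C19 pathway (68% of clearance) drops to 0.37× activity: 0.68 × 0.37 = 0.2516.
Non-CYP routes (9%) are unchanged.
Relative clearance = 1.38 + 0.2516 + 0.09 = 1.7216.
New steady-state concentration = 32.2 / 1.7216 = 19 μg/mL (concentration scales inversely with clearance).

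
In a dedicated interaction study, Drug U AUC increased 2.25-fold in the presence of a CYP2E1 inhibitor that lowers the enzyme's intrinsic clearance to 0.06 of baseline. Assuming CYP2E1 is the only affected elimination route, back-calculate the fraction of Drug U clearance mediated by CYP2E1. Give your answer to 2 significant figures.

0.59

Let fm be the CYP2E1 fraction. New clearance relative to baseline = fm × 0.06 + (1 − fm).
AUC ratio = 1 / (new CL fraction), so new CL fraction = 1 / 2.25 = 0.4444.
fm × 0.06 + 1 − fm = 0.4444  ⇒  fm × (0.06 − 1) = −0.5556  ⇒  fm = 0.59.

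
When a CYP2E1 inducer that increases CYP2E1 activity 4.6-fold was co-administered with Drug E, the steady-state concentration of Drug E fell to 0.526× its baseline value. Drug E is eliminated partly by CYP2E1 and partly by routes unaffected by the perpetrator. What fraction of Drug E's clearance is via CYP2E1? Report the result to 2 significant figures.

0.25

Write x for the fraction cleared via CYP2E1. The observed steady-state concentration change means clearance rose to 1/0.526 = 1.901 of baseline.
Only the CYP2E1 route changed, so 1.901 = x·4.6 + (1 − x), giving x = 0.25.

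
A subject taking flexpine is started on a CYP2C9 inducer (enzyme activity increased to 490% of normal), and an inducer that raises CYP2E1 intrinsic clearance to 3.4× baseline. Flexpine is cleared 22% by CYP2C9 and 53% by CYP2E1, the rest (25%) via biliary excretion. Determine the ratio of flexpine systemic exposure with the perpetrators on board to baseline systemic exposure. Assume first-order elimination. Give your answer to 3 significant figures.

The CYP2C9 pathway (22% of clearance) increases to 4.9× activity: 0.22 × 4.9 = 1.078.
The CYP2E1 pathway (53% of clearance) is boosted to 3.4× activity: 0.53 × 3.4 = 1.802.
Non-CYP routes (25%) are unchanged.
CL_new/CL_old = 1.078 + 1.802 + 0.25 = 3.13.
Net systemic exposure ratio = 1 / 3.13 = 0.319.

0.319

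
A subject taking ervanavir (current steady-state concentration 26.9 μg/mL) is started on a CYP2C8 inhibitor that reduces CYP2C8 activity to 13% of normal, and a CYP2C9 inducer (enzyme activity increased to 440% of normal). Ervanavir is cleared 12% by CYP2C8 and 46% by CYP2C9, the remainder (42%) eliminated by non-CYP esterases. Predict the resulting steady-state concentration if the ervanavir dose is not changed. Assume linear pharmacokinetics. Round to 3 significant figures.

CYP2C8: 0.12 × 0.13 = 0.0156
CYP2C9: 0.46 × 4.4 = 2.024
Other: 0.42 (unchanged)
New clearance relative to baseline: 0.0156 + 2.024 + 0.42 = 2.4596.
Dividing the baseline by the relative clearance: 26.9 / 2.4596 = 10.9 μg/mL.

10.9 μg/mL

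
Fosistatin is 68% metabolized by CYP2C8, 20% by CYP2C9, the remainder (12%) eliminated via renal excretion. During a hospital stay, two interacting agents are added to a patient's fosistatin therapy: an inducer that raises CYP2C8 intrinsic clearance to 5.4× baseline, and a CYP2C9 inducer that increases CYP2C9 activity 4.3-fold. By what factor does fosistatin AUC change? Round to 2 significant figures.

0.21

The CYP2C8 pathway (68% of clearance) rises to 5.4× activity: 0.68 × 5.4 = 3.672.
The CYP2C9 pathway (20% of clearance) is boosted to 4.3× activity: 0.2 × 4.3 = 0.86.
The remaining 12% of clearance is unaffected.
Relative clearance = 3.672 + 0.86 + 0.12 = 4.652.
Because AUC varies inversely with clearance, the combined effect is 1 / 4.652 = 0.21.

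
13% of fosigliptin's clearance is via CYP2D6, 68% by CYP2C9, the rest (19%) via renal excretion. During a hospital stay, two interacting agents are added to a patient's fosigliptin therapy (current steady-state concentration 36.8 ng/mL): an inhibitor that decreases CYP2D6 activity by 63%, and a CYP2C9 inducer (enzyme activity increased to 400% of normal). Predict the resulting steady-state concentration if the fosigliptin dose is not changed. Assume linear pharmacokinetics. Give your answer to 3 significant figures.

12.4 ng/mL

The CYP2D6 pathway (13% of clearance) drops to 0.37× activity: 0.13 × 0.37 = 0.0481.
The CYP2C9 pathway (68% of clearance) is boosted to 4× activity: 0.68 × 4 = 2.72.
The remaining 19% of clearance is unaffected.
Relative clearance = 0.0481 + 2.72 + 0.19 = 2.9581.
Dividing the baseline by the relative clearance: 36.8 / 2.9581 = 12.4 ng/mL.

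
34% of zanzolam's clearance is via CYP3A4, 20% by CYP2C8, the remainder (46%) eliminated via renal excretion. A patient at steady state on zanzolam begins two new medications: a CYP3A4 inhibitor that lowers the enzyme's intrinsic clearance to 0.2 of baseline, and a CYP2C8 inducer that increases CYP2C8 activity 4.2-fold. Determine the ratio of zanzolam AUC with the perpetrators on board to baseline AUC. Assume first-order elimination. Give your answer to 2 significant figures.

0.73

CYP3A4: 0.34 × 0.2 = 0.068
CYP2C8: 0.2 × 4.2 = 0.84
Other: 0.46 (unchanged)
New clearance relative to baseline: 0.068 + 0.84 + 0.46 = 1.368.
AUC ∝ 1/CL: fold-change = 1 / 1.368 = 0.73.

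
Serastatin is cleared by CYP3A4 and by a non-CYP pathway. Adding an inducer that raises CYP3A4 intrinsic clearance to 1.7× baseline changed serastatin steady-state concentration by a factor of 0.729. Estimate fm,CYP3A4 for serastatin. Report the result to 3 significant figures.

Let fm be the CYP3A4 fraction. New clearance relative to baseline = fm × 1.7 + (1 − fm).
Steady-state concentration ratio = 1 / (new CL fraction), so new CL fraction = 1 / 0.729 = 1.372.
fm × 1.7 + 1 − fm = 1.372  ⇒  fm × (1.7 − 1) = 0.3717  ⇒  fm = 0.531.

0.531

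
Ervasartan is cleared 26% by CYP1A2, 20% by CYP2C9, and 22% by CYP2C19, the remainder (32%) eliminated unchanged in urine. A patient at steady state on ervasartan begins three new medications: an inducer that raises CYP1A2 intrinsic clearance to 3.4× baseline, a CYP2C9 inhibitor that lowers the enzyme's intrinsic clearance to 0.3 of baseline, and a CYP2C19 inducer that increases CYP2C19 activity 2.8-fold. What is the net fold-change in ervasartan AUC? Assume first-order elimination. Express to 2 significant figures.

The CYP1A2 pathway (26% of clearance) rises to 3.4× activity: 0.26 × 3.4 = 0.884.
The CYP2C9 pathway (20% of clearance) drops to 0.3× activity: 0.2 × 0.3 = 0.06.
The CYP2C19 pathway (22% of clearance) increases to 2.8× activity: 0.22 × 2.8 = 0.616.
Non-CYP routes (32%) are unchanged.
Relative clearance = 0.884 + 0.06 + 0.616 + 0.32 = 1.88.
Net AUC ratio = 1 / 1.88 = 0.53.

0.53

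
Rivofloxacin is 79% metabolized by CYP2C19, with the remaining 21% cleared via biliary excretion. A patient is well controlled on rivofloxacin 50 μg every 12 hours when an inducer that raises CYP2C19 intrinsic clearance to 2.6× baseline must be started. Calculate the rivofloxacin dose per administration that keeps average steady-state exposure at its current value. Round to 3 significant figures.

The CYP2C19 pathway (79% of clearance) increases to 2.6× activity: 0.79 × 2.6 = 2.054.
The remaining 21% of clearance is unaffected.
Relative clearance = 2.054 + 0.21 = 2.264.
Exposure is unchanged when dose changes in proportion to clearance. New dose = 50 μg × 2.264 = 113 μg.

113 μg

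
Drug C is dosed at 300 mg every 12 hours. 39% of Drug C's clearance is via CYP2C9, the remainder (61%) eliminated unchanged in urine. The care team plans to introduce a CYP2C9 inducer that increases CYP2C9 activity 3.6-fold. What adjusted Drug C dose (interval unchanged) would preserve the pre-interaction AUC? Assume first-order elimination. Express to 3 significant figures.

The CYP2C9 pathway (39% of clearance) is boosted to 3.6× activity: 0.39 × 3.6 = 1.404.
Non-CYP routes (61%) are unchanged.
CL_new/CL_old = 1.404 + 0.61 = 2.014.
Css,avg = (dose rate)/CL, so holding Css fixed requires dose ∝ CL: 300 × 2.014 = 604 mg.

604 mg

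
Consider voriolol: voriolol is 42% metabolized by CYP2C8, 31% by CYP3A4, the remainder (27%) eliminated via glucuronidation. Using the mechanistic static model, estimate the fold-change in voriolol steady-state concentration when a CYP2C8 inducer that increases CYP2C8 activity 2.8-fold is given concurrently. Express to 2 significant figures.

0.57

The CYP2C8 pathway (42% of clearance) increases to 2.8× activity: 0.42 × 2.8 = 1.176.
CYP3A4 (31%) and the residual 27% are unaffected.
Relative clearance = 1.176 + 0.31 + 0.27 = 1.756.
Steady-state concentration is inversely proportional to clearance, so the fold-change is 1 / 1.756 = 0.57.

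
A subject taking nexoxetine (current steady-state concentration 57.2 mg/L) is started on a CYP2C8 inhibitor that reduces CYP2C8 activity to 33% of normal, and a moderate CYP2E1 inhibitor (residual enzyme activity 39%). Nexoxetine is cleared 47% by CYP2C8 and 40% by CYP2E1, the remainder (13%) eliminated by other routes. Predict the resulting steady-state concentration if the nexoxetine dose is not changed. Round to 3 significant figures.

The CYP2C8 pathway (47% of clearance) is reduced to 0.33× activity: 0.47 × 0.33 = 0.1551.
The CYP2E1 pathway (40% of clearance) falls to 0.39× activity: 0.4 × 0.39 = 0.156.
The remaining 13% of clearance is unaffected.
CL_new/CL_old = 0.1551 + 0.156 + 0.13 = 0.4411.
New steady-state concentration = 57.2 / 0.4411 = 130 mg/L (concentration scales inversely with clearance).

130 mg/L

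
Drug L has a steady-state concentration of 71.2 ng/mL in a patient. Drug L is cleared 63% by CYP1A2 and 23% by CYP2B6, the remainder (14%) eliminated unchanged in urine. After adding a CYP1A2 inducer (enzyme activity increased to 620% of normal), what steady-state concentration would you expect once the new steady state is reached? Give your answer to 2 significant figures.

The CYP1A2 pathway (63% of clearance) rises to 6.2× activity: 0.63 × 6.2 = 3.906.
CYP2B6 (23%) and the residual 14% are unaffected.
CL_new/CL_old = 3.906 + 0.23 + 0.14 = 4.276.
New steady-state concentration = baseline ÷ relative clearance = 71.2 / 4.276 = 17 ng/mL.

17 ng/mL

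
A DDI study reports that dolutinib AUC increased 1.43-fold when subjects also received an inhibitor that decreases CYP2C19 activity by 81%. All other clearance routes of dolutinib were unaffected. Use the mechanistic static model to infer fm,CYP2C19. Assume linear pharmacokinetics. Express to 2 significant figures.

0.37

Let x = fm,CYP2C19. Because AUC ∝ 1/CL, relative clearance fell to 1/1.43 = 0.6993.
Setting x·0.19 + (1 − x) = 0.6993 and solving: x = (0.6993 − 1)/(0.19 − 1) = 0.37.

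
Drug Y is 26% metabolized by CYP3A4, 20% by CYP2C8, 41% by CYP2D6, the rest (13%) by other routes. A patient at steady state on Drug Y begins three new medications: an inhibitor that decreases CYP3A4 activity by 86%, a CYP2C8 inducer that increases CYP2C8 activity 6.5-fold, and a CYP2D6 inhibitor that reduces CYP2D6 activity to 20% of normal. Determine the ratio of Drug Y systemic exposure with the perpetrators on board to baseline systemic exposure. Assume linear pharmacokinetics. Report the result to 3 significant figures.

The CYP3A4 pathway (26% of clearance) drops to 0.14× activity: 0.26 × 0.14 = 0.0364.
The CYP2C8 pathway (20% of clearance) rises to 6.5× activity: 0.2 × 6.5 = 1.3.
The CYP2D6 pathway (41% of clearance) drops to 0.2× activity: 0.41 × 0.2 = 0.082.
The remaining 13% of clearance is unaffected.
Relative clearance = 0.0364 + 1.3 + 0.082 + 0.13 = 1.5484.
Systemic exposure ∝ 1/CL: fold-change = 1 / 1.5484 = 0.646.

0.646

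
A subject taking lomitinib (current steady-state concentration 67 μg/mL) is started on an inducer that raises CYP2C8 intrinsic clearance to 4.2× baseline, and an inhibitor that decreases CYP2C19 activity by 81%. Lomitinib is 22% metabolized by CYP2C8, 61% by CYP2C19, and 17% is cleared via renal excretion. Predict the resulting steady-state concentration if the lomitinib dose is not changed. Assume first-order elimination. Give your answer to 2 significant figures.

55 μg/mL

CYP2C8: 0.22 × 4.2 = 0.924
CYP2C19: 0.61 × 0.19 = 0.1159
Other: 0.17 (unchanged)
CL_new/CL_old = 0.924 + 0.1159 + 0.17 = 1.2099.
Steady-state concentration ∝ 1/CL: new value = 67 / 1.2099 = 55 μg/mL.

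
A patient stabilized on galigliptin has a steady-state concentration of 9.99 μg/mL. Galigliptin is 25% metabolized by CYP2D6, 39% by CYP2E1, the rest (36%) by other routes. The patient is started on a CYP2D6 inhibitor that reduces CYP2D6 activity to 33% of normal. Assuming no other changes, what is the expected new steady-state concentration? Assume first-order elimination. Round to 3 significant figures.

CYP2D6: 0.25 × 0.33 = 0.0825
CYP2E1: 0.39 (unchanged)
Other: 0.36 (unchanged)
Relative clearance = 0.0825 + 0.39 + 0.36 = 0.8325.
New steady-state concentration = baseline ÷ relative clearance = 9.99 / 0.8325 = 12.0 μg/mL.

12.0 μg/mL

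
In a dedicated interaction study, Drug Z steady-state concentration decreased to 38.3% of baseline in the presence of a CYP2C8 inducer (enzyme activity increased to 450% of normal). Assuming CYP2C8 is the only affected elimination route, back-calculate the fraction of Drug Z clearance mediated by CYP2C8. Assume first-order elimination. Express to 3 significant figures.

Let x = fm,CYP2C8. Because steady-state concentration ∝ 1/CL, relative clearance rose to 1/0.383 = 2.611.
Only the CYP2C8 route changed, so 2.611 = x·4.5 + (1 − x), giving x = 0.460.

0.460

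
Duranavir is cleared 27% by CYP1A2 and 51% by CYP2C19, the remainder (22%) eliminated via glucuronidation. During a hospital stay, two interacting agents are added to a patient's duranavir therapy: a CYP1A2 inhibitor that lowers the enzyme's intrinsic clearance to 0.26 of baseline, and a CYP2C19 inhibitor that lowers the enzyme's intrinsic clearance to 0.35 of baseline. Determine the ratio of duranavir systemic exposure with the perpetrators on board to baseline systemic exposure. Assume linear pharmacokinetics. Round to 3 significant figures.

The CYP1A2 pathway (27% of clearance) falls to 0.26× activity: 0.27 × 0.26 = 0.0702.
The CYP2C19 pathway (51% of clearance) is reduced to 0.35× activity: 0.51 × 0.35 = 0.1785.
The remaining 22% of clearance is unaffected.
New clearance relative to baseline: 0.0702 + 0.1785 + 0.22 = 0.4687.
Because systemic exposure varies inversely with clearance, the combined effect is 1 / 0.4687 = 2.13.

2.13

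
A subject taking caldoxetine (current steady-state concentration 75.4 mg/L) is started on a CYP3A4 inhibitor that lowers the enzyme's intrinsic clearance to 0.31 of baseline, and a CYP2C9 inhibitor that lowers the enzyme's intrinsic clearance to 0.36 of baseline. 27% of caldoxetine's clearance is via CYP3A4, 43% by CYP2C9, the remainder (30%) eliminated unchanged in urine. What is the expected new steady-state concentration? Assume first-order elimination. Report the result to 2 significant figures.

The CYP3A4 pathway (27% of clearance) falls to 0.31× activity: 0.27 × 0.31 = 0.0837.
The CYP2C9 pathway (43% of clearance) drops to 0.36× activity: 0.43 × 0.36 = 0.1548.
Non-CYP routes (30%) are unchanged.
Relative clearance = 0.0837 + 0.1548 + 0.3 = 0.5385.
New steady-state concentration = 75.4 / 0.5385 = 1.4 × 10² mg/L (concentration scales inversely with clearance).

1.4 × 10² mg/L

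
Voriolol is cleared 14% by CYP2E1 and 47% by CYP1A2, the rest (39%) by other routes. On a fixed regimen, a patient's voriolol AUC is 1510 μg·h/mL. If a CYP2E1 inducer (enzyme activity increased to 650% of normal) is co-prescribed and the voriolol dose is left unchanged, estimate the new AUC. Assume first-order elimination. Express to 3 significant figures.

CYP2E1: 0.14 × 6.5 = 0.91
CYP1A2: 0.47 (unchanged)
Other: 0.39 (unchanged)
CL_new/CL_old = 0.91 + 0.47 + 0.39 = 1.77.
With dosing unchanged, AUC scales as 1/CL: 1510 / 1.77 = 853 μg·h/mL.

853 μg·h/mL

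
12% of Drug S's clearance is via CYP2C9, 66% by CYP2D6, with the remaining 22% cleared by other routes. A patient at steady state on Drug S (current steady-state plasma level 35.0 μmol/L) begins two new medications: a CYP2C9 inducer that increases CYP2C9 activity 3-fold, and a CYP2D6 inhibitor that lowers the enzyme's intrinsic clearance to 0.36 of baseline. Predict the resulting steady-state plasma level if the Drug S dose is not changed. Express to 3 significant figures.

42.8 μmol/L

The CYP2C9 pathway (12% of clearance) rises to 3× activity: 0.12 × 3 = 0.36.
The CYP2D6 pathway (66% of clearance) is reduced to 0.36× activity: 0.66 × 0.36 = 0.2376.
Non-CYP routes (22%) are unchanged.
Relative clearance = 0.36 + 0.2376 + 0.22 = 0.8176.
Dividing the baseline by the relative clearance: 35.0 / 0.8176 = 42.8 μmol/L.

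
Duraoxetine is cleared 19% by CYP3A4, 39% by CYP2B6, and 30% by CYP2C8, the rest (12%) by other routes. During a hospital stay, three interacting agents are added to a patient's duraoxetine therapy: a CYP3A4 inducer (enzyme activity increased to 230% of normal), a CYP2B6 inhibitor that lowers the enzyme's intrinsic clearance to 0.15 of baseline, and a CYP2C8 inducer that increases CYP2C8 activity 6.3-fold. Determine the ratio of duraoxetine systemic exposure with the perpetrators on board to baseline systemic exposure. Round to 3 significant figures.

0.399

The CYP3A4 pathway (19% of clearance) rises to 2.3× activity: 0.19 × 2.3 = 0.437.
The CYP2B6 pathway (39% of clearance) is reduced to 0.15× activity: 0.39 × 0.15 = 0.0585.
The CYP2C8 pathway (30% of clearance) is boosted to 6.3× activity: 0.3 × 6.3 = 1.89.
The remaining 12% of clearance is unaffected.
New clearance relative to baseline: 0.437 + 0.0585 + 1.89 + 0.12 = 2.5055.
Net systemic exposure ratio = 1 / 2.5055 = 0.399.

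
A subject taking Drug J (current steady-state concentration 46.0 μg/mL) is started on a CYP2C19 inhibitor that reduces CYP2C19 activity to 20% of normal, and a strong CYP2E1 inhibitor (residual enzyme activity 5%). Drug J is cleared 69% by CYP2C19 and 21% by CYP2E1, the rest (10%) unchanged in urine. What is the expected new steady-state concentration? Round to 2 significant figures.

The CYP2C19 pathway (69% of clearance) falls to 0.2× activity: 0.69 × 0.2 = 0.138.
The CYP2E1 pathway (21% of clearance) falls to 0.05× activity: 0.21 × 0.05 = 0.0105.
Non-CYP routes (10%) are unchanged.
Relative clearance = 0.138 + 0.0105 + 0.1 = 0.2485.
Dividing the baseline by the relative clearance: 46.0 / 0.2485 = 1.9 × 10² μg/mL.

1.9 × 10² μg/mL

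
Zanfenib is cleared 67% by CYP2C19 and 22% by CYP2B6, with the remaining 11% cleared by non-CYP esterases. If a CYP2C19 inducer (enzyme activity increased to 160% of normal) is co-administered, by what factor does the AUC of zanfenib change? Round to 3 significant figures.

0.713

CYP2C19: 0.67 × 1.6 = 1.072
CYP2B6: 0.22 (unchanged)
Other: 0.11 (unchanged)
CL_new/CL_old = 1.072 + 0.22 + 0.11 = 1.402.
Since AUC ∝ 1/CL, the ratio is 1 / 1.402 = 0.713.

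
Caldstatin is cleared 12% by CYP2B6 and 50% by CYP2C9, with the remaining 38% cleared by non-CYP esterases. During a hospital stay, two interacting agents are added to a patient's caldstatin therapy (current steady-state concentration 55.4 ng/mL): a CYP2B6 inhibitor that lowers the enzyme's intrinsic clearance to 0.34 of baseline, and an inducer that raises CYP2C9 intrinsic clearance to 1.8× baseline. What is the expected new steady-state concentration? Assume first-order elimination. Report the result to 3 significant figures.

41.9 ng/mL

The CYP2B6 pathway (12% of clearance) drops to 0.34× activity: 0.12 × 0.34 = 0.0408.
The CYP2C9 pathway (50% of clearance) is boosted to 1.8× activity: 0.5 × 1.8 = 0.9.
Non-CYP routes (38%) are unchanged.
Relative clearance = 0.0408 + 0.9 + 0.38 = 1.3208.
New steady-state concentration = 55.4 / 1.3208 = 41.9 ng/mL (concentration scales inversely with clearance).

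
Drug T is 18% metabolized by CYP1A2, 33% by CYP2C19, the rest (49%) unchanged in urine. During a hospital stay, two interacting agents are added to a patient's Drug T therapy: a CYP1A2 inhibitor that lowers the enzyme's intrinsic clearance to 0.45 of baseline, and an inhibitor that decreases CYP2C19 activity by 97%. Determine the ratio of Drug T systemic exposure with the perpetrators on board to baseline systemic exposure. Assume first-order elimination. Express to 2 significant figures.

1.7

CYP1A2: 0.18 × 0.45 = 0.081
CYP2C19: 0.33 × 0.03 = 0.0099
Other: 0.49 (unchanged)
New clearance relative to baseline: 0.081 + 0.0099 + 0.49 = 0.5809.
Systemic exposure ∝ 1/CL: fold-change = 1 / 0.5809 = 1.7.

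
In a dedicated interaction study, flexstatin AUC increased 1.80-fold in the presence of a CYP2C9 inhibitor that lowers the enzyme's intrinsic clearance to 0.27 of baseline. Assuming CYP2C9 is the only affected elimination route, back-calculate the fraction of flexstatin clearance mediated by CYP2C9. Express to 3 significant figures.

0.609

Call the CYP2C9 fraction fm. After the interaction, CL_new/CL_old = fm × 0.27 + (1 − fm).
AUC ratio = 1 / (new CL fraction), so new CL fraction = 1 / 1.80 = 0.5556.
fm × 0.27 + 1 − fm = 0.5556  ⇒  fm × (0.27 − 1) = −0.4444  ⇒  fm = 0.609.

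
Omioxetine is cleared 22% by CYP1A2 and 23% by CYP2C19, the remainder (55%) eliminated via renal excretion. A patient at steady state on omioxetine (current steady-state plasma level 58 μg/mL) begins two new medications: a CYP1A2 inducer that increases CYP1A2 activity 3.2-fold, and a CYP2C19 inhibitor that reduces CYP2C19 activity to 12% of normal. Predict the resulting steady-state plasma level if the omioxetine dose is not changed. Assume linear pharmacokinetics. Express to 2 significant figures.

45 μg/mL

The CYP1A2 pathway (22% of clearance) is boosted to 3.2× activity: 0.22 × 3.2 = 0.704.
The CYP2C19 pathway (23% of clearance) falls to 0.12× activity: 0.23 × 0.12 = 0.0276.
The remaining 55% of clearance is unaffected.
Relative clearance = 0.704 + 0.0276 + 0.55 = 1.2816.
New steady-state plasma level = 58 / 1.2816 = 45 μg/mL (concentration scales inversely with clearance).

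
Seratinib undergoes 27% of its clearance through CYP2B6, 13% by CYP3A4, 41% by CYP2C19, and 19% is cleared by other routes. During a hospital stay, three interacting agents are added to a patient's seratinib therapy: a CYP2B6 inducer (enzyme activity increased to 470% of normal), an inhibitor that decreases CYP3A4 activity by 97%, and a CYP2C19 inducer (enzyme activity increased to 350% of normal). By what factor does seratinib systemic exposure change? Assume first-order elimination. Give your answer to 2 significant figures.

The CYP2B6 pathway (27% of clearance) increases to 4.7× activity: 0.27 × 4.7 = 1.269.
The CYP3A4 pathway (13% of clearance) falls to 0.03× activity: 0.13 × 0.03 = 0.0039.
The CYP2C19 pathway (41% of clearance) is boosted to 3.5× activity: 0.41 × 3.5 = 1.435.
Non-CYP routes (19%) are unchanged.
Relative clearance = 1.269 + 0.0039 + 1.435 + 0.19 = 2.8979.
Because systemic exposure varies inversely with clearance, the combined effect is 1 / 2.8979 = 0.35.

0.35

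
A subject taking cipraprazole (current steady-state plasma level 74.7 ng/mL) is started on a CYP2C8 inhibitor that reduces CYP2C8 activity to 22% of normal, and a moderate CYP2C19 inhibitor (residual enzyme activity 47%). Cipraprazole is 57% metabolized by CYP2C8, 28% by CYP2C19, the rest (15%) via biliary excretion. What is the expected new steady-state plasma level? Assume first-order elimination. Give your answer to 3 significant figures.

The CYP2C8 pathway (57% of clearance) falls to 0.22× activity: 0.57 × 0.22 = 0.1254.
The CYP2C19 pathway (28% of clearance) drops to 0.47× activity: 0.28 × 0.47 = 0.1316.
The remaining 15% of clearance is unaffected.
CL_new/CL_old = 0.1254 + 0.1316 + 0.15 = 0.407.
Steady-state plasma level ∝ 1/CL: new value = 74.7 / 0.407 = 184 ng/mL.

184 ng/mL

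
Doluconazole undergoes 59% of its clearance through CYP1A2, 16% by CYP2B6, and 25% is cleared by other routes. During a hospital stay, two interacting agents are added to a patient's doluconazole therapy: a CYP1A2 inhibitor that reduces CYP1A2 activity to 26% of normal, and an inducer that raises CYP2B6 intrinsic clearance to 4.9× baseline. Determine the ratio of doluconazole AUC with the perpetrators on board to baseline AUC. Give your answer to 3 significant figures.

0.842

The CYP1A2 pathway (59% of clearance) falls to 0.26× activity: 0.59 × 0.26 = 0.1534.
The CYP2B6 pathway (16% of clearance) rises to 4.9× activity: 0.16 × 4.9 = 0.784.
Non-CYP routes (25%) are unchanged.
Relative clearance = 0.1534 + 0.784 + 0.25 = 1.1874.
AUC ∝ 1/CL: fold-change = 1 / 1.1874 = 0.842.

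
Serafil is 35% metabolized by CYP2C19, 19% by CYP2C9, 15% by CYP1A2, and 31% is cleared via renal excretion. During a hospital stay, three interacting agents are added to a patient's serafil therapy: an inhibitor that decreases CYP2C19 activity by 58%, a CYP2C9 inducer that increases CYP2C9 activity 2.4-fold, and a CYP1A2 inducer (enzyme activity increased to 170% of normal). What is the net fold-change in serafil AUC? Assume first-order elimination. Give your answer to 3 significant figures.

The CYP2C19 pathway (35% of clearance) falls to 0.42× activity: 0.35 × 0.42 = 0.147.
The CYP2C9 pathway (19% of clearance) increases to 2.4× activity: 0.19 × 2.4 = 0.456.
The CYP1A2 pathway (15% of clearance) rises to 1.7× activity: 0.15 × 1.7 = 0.255.
Non-CYP routes (31%) are unchanged.
New clearance relative to baseline: 0.147 + 0.456 + 0.255 + 0.31 = 1.168.
AUC ∝ 1/CL: fold-change = 1 / 1.168 = 0.856.

0.856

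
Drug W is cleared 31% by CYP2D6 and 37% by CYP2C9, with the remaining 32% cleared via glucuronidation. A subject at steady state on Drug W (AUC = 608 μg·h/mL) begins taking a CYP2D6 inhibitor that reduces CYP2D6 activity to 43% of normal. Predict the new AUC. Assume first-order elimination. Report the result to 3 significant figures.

738 μg·h/mL

The CYP2D6 pathway (31% of clearance) falls to 0.43× activity: 0.31 × 0.43 = 0.1333.
CYP2C9 (37%) and the residual 32% are unaffected.
CL_new/CL_old = 0.1333 + 0.37 + 0.32 = 0.8233.
With dosing unchanged, AUC scales as 1/CL: 608 / 0.8233 = 738 μg·h/mL.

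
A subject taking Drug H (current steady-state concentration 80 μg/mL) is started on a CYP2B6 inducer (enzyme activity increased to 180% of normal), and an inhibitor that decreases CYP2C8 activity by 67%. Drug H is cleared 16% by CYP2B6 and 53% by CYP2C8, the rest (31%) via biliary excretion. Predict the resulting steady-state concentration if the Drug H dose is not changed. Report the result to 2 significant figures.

1.0 × 10² μg/mL

The CYP2B6 pathway (16% of clearance) is boosted to 1.8× activity: 0.16 × 1.8 = 0.288.
The CYP2C8 pathway (53% of clearance) drops to 0.33× activity: 0.53 × 0.33 = 0.1749.
The remaining 31% of clearance is unaffected.
Relative clearance = 0.288 + 0.1749 + 0.31 = 0.7729.
Steady-state concentration ∝ 1/CL: new value = 80 / 0.7729 = 1.0 × 10² μg/mL.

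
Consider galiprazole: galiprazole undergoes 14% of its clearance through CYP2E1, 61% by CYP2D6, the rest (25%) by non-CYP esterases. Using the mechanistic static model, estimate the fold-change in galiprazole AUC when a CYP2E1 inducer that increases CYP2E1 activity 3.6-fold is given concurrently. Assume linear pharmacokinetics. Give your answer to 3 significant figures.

The CYP2E1 pathway (14% of clearance) increases to 3.6× activity: 0.14 × 3.6 = 0.504.
CYP2D6 (61%) and the residual 25% are unaffected.
Relative clearance = 0.504 + 0.61 + 0.25 = 1.364.
AUC ratio = CL_old/CL_new = 1 / 1.364 = 0.733.

0.733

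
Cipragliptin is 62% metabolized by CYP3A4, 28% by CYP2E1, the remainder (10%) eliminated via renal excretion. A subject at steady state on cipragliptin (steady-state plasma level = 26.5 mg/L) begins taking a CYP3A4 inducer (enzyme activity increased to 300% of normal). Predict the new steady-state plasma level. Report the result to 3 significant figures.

The CYP3A4 pathway (62% of clearance) is boosted to 3× activity: 0.62 × 3 = 1.86.
CYP2E1 (28%) and the residual 10% are unaffected.
CL_new/CL_old = 1.86 + 0.28 + 0.1 = 2.24.
New steady-state plasma level = baseline ÷ relative clearance = 26.5 / 2.24 = 11.8 mg/L.

11.8 mg/L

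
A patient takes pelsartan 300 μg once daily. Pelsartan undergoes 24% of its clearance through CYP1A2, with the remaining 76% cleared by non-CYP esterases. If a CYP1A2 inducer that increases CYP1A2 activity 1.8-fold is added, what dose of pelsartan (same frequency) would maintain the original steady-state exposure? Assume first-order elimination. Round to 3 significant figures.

358 μg

The CYP1A2 pathway (24% of clearance) rises to 1.8× activity: 0.24 × 1.8 = 0.432.
The remaining 76% of clearance is unaffected.
CL_new/CL_old = 0.432 + 0.76 = 1.192.
Css,avg = (dose rate)/CL, so holding Css fixed requires dose ∝ CL: 300 × 1.192 = 358 μg.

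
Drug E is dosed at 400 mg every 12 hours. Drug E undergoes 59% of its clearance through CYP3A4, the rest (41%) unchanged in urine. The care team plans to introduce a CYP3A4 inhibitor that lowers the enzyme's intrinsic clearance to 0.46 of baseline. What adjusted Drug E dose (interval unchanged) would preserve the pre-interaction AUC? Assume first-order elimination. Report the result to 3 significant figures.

CYP3A4: 0.59 × 0.46 = 0.2714
Other: 0.41 (unchanged)
CL_new/CL_old = 0.2714 + 0.41 = 0.6814.
Exposure is unchanged when dose changes in proportion to clearance. New dose = 400 mg × 0.6814 = 273 mg.

273 mg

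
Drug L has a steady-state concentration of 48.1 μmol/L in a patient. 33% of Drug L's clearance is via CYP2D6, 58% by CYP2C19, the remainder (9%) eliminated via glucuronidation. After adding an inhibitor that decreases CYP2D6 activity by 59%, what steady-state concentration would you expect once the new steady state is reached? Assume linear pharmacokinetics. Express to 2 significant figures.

60 μmol/L

The CYP2D6 pathway (33% of clearance) drops to 0.41× activity: 0.33 × 0.41 = 0.1353.
CYP2C19 (58%) and the residual 9% are unaffected.
New clearance relative to baseline: 0.1353 + 0.58 + 0.09 = 0.8053.
Steady-state concentration ∝ 1/CL, so new value = 48.1 / 0.8053 = 60 μmol/L.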